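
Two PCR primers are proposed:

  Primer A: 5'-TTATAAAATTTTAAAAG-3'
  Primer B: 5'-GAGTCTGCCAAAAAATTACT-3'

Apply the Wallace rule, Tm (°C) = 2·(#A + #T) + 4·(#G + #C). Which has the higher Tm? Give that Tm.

Primer A: A+T=16, G+C=1 → Tm = 2(16)+4(1) = 36°C
Primer B: A+T=13, G+C=7 → Tm = 2(13)+4(7) = 54°C
36°C vs 54°C → primer B is higher.

Primer B, 54°C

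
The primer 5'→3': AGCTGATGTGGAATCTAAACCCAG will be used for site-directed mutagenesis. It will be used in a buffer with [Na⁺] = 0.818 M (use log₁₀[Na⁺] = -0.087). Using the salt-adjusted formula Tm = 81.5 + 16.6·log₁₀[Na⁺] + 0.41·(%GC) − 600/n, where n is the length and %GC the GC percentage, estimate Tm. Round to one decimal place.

Length n = 24. Counting bases: C=5, T=5, A=8, G=6
G+C = 11, so %GC = 11/24 × 100 = 45.833%
Salt term: 16.6 × (-0.087) = -1.444
GC term: 0.41 × 45.833 = 18.792; length term: −600/24 = −25
Tm = 81.5 + (-1.444) + 18.792 − 25 = 73.848 → 73.8°C

73.8°C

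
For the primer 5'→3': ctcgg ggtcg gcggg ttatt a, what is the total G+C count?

13

Scanning the sequence gives T=6, A=2, G=9, C=4.
Total G or C: 9 + 4 = 13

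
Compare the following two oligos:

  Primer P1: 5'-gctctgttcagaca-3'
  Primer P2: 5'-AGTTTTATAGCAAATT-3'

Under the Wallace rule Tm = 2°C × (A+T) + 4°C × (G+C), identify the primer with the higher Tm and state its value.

Primer P1: A+T=7, G+C=7 → Tm = 2(7)+4(7) = 42°C
Primer P2: A+T=13, G+C=3 → Tm = 2(13)+4(3) = 38°C
42°C vs 38°C → primer P1 is higher.

Primer P1, 42°C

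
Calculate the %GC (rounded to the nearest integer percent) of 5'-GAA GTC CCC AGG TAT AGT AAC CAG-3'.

50%

A=8, G=6, T=4, C=6
G+C = 6 + 6 = 12 out of 24 bases
%GC = 12/24 × 100 = 50% ≈ 50%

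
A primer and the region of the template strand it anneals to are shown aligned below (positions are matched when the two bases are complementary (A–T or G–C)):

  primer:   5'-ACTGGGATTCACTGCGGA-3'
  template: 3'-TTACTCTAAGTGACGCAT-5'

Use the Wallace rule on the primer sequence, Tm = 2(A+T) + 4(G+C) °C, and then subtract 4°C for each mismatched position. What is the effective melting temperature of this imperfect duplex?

44°C

Primer base counts: A=4, T=4, G=6, C=4 → A+T=8, G+C=10
Perfect-match Tm = 2(8) + 4(10) = 16 + 40 = 56°C
Mismatches (positions where the bases are not complementary): 3 (at positions 2, 5, 17)
Effective Tm = 56 − 3×4 = 56 − 12 = 44°C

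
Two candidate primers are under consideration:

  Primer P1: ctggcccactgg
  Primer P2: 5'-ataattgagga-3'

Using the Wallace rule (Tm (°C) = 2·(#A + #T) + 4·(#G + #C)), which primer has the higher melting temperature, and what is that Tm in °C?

Primer P1: A+T=3, G+C=9 → Tm = 2(3)+4(9) = 42°C
Primer P2: A+T=8, G+C=3 → Tm = 2(8)+4(3) = 28°C
42°C vs 28°C → primer P1 is higher.

Primer P1, 42°C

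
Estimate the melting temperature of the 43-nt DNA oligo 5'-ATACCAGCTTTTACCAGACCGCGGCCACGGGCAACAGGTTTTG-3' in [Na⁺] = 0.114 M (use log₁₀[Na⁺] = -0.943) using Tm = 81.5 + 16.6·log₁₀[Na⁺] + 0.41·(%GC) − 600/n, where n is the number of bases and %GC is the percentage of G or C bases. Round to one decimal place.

Length n = 43. T=9, C=13, G=11, A=10
G+C = 24, so %GC = 24/43 × 100 = 55.814%
Salt term: 16.6 × (-0.943) = -15.654
GC term: 0.41 × 55.814 = 22.884; length term: −600/43 = −13.953
Tm = 81.5 + (-15.654) + 22.884 − 13.953 = 74.777 → 74.8°C

74.8°C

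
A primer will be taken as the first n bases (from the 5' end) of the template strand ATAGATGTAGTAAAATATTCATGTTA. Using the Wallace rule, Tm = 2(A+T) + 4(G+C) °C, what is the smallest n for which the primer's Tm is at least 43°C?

n = 19

First 18 bases: ATAGATGTAGTAAAATAT → Tm = 42°C (< 43°C)
First 19 bases: ATAGATGTAGTAAAATATT → Tm = 44°C (≥ 43°C)
Each additional base adds 2°C (A/T) or 4°C (G/C), so Tm is non-decreasing in n; n = 19 is the first length to reach 43°C.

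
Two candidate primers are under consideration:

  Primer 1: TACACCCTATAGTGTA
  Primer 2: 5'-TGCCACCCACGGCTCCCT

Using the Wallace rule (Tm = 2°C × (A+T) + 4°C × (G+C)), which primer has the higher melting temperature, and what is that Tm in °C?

Primer 1: A+T=10, G+C=6 → Tm = 2(10)+4(6) = 44°C
Primer 2: A+T=5, G+C=13 → Tm = 2(5)+4(13) = 62°C
44°C vs 62°C → primer 2 is higher.

Primer 2, 62°C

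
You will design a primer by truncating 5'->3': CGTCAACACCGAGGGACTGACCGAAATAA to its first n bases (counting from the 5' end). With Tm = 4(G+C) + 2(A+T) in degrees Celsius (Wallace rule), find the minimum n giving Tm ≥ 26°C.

n = 9

First 8 bases: CGTCAACA → Tm = 24°C (< 26°C)
First 9 bases: CGTCAACAC → Tm = 28°C (≥ 26°C)
Since every base adds ≥2°C, Tm only increases with n, so the threshold is first crossed at n = 9.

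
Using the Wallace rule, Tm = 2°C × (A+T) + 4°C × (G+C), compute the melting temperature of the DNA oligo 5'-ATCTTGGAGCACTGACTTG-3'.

56°C

T=6, C=4, G=5, A=4
A+T = 10, G+C = 9
Tm = 2×10 + 4×9 = 56°C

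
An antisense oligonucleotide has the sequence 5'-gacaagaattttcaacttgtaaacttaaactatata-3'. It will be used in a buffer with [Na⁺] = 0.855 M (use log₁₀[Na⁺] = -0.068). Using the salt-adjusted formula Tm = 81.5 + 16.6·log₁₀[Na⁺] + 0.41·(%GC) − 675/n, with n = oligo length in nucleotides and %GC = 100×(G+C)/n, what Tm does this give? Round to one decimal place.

Length n = 36. C=5, A=16, T=12, G=3
G+C = 8, so %GC = 8/36 × 100 = 22.222%
Salt term: 16.6 × (-0.068) = -1.129
GC term: 0.41 × 22.222 = 9.111; length term: −675/36 = −18.75
Tm = 81.5 + (-1.129) + 9.111 − 18.75 = 70.732 → 70.7°C

70.7°C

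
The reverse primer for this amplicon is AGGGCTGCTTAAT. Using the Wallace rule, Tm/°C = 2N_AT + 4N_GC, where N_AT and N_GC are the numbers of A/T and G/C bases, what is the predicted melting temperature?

C=2, T=4, A=3, G=4
A+T = 7, G+C = 6
Tm = 2×7 + 4×6 = 38°C

38°C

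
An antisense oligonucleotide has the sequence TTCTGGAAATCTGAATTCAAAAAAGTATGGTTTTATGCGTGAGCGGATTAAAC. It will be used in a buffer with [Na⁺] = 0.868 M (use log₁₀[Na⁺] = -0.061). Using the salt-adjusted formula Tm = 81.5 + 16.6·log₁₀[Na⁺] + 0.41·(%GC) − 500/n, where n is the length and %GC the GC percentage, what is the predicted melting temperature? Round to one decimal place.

Length n = 53. Counting bases: C=6, A=18, G=12, T=17
G+C = 18, so %GC = 18/53 × 100 = 33.962%
Salt term: 16.6 × (-0.061) = -1.013
GC term: 0.41 × 33.962 = 13.924; length term: −500/53 = −9.434
Tm = 81.5 + (-1.013) + 13.924 − 9.434 = 84.977 → 85.0°C

85.0°C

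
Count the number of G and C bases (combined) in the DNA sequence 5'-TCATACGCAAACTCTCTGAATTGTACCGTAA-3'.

Counting bases: T=9, A=10, C=8, G=4
Total G or C: 4 + 8 = 12

12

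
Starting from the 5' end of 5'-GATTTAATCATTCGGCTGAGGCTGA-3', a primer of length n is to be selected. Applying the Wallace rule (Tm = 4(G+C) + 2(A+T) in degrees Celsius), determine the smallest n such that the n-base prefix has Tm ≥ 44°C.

n = 16

First 15 bases: GATTTAATCATTCGG → Tm = 40°C (< 44°C)
First 16 bases: GATTTAATCATTCGGC → Tm = 44°C (≥ 44°C)
Each additional base adds 2°C (A/T) or 4°C (G/C), so Tm is non-decreasing in n; n = 16 is the first length to reach 44°C.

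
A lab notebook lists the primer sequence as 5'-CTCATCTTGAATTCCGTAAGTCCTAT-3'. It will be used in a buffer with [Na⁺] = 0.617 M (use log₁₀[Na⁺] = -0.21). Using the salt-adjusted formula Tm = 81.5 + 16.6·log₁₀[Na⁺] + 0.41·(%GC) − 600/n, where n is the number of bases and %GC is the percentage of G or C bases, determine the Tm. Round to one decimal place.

70.7°C

Length n = 26. Counting bases: T=10, C=7, G=3, A=6
G+C = 10, so %GC = 10/26 × 100 = 38.462%
Salt term: 16.6 × (-0.21) = -3.486
GC term: 0.41 × 38.462 = 15.769; length term: −600/26 = −23.077
Tm = 81.5 + (-3.486) + 15.769 − 23.077 = 70.706 → 70.7°C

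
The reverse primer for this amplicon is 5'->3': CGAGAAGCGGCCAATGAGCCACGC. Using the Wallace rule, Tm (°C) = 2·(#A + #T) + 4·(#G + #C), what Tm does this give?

80°C

Scanning the sequence gives C=8, T=1, A=7, G=8.
So N_AT = 8 and N_GC = 16.
Tm = 2(8) + 4(16) = 16 + 64 = 80°C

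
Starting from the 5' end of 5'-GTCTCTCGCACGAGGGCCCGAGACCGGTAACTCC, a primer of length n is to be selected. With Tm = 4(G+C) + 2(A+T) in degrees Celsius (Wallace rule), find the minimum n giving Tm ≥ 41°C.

First 12 bases: GTCTCTCGCACG → Tm = 40°C (< 41°C)
First 13 bases: GTCTCTCGCACGA → Tm = 42°C (≥ 41°C)
Each additional base adds 2°C (A/T) or 4°C (G/C), so Tm is non-decreasing in n; n = 13 is the first length to reach 41°C.

n = 13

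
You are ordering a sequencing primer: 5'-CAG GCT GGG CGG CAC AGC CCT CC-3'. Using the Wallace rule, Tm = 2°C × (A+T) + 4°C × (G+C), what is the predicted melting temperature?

82°C

Counting bases: T=2, A=3, C=10, G=8
So N_AT = 5 and N_GC = 18.
Tm = 2(5) + 4(18) = 10 + 72 = 82°C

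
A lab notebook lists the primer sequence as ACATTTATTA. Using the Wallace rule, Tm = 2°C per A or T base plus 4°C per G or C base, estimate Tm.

22°C

Counting bases: T=5, A=4, C=1, G=0
AT pairs contribute 9, GC pairs contribute 1.
Tm = 2(9) + 4(1) = 18 + 4 = 22°C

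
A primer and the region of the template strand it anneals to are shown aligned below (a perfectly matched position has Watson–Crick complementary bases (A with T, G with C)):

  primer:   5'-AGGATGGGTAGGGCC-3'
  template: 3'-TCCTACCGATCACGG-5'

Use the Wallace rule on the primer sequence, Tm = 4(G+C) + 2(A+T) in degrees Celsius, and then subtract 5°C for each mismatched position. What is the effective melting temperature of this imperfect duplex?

40°C

Primer base counts: A=3, T=2, G=8, C=2 → A+T=5, G+C=10
Perfect-match Tm = 2(5) + 4(10) = 10 + 40 = 50°C
Mismatches (positions where the bases are not complementary): 2 (at positions 8, 12)
Effective Tm = 50 − 2×5 = 50 − 10 = 40°C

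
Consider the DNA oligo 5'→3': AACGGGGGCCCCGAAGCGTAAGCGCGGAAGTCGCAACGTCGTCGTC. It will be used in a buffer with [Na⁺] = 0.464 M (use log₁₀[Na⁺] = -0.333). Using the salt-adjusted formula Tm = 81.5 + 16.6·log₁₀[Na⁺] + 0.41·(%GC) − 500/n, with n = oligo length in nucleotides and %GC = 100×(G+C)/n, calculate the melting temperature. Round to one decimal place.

Length n = 46. Counting bases: C=14, G=17, T=5, A=10
G+C = 31, so %GC = 31/46 × 100 = 67.391%
Salt term: 16.6 × (-0.333) = -5.528
GC term: 0.41 × 67.391 = 27.63; length term: −500/46 = −10.87
Tm = 81.5 + (-5.528) + 27.63 − 10.87 = 92.732 → 92.7°C

92.7°C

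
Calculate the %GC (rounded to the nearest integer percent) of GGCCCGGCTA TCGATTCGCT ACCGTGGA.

A=4, C=9, T=6, G=9
G+C = 9 + 9 = 18 out of 28 bases
%GC = 18/28 × 100 = 64.29% ≈ 64%

64%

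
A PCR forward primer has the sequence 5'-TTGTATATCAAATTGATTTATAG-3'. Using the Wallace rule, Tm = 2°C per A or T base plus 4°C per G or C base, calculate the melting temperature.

Scanning the sequence gives A=8, C=1, G=3, T=11.
A+T = 19, G+C = 4
Tm = 4·4 + 2·19 = 16 + 38 = 54°C

54°C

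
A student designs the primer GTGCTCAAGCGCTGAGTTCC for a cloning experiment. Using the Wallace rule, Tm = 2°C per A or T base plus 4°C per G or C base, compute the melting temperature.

64°C

C=6, G=6, A=3, T=5
A+T = 8, G+C = 12
Tm = 4·12 + 2·8 = 48 + 16 = 64°C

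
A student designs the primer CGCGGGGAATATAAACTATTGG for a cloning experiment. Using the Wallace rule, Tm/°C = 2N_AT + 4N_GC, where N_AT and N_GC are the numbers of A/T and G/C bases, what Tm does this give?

Scanning the sequence gives A=7, G=7, T=5, C=3.
So N_AT = 12 and N_GC = 10.
Tm = 2×12 + 4×10 = 64°C

64°C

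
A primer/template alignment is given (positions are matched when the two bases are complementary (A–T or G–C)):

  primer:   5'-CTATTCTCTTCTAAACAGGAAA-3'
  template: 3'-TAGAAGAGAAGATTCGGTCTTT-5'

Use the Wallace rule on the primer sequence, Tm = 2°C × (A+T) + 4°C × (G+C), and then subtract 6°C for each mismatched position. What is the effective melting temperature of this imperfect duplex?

Primer base counts: A=8, T=7, G=2, C=5 → A+T=15, G+C=7
Perfect-match Tm = 2(15) + 4(7) = 30 + 28 = 58°C
Mismatches (positions where the bases are not complementary): 5 (at positions 1, 3, 15, 17, 18)
Effective Tm = 58 − 5×6 = 58 − 30 = 28°C

28°C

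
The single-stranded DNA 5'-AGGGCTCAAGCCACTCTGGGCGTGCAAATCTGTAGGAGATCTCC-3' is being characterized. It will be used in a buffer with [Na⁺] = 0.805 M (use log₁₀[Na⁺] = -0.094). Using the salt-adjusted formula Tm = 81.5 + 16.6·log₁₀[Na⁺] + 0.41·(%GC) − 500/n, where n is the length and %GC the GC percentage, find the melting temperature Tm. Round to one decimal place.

91.9°C

Length n = 44. Base counts: A=10, C=12, T=9, G=13
G+C = 25, so %GC = 25/44 × 100 = 56.818%
Salt term: 16.6 × (-0.094) = -1.56
GC term: 0.41 × 56.818 = 23.295; length term: −500/44 = −11.364
Tm = 81.5 + (-1.56) + 23.295 − 11.364 = 91.871 → 91.9°C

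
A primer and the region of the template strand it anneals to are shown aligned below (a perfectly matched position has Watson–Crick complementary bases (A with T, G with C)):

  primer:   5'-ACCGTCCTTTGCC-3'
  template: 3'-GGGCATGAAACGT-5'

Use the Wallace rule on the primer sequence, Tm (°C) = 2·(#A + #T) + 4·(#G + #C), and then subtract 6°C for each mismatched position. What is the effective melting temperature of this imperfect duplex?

Primer base counts: A=1, T=4, G=2, C=6 → A+T=5, G+C=8
Perfect-match Tm = 2(5) + 4(8) = 10 + 32 = 42°C
Mismatches (positions where the bases are not complementary): 3 (at positions 1, 6, 13)
Effective Tm = 42 − 3×6 = 42 − 18 = 24°C

24°C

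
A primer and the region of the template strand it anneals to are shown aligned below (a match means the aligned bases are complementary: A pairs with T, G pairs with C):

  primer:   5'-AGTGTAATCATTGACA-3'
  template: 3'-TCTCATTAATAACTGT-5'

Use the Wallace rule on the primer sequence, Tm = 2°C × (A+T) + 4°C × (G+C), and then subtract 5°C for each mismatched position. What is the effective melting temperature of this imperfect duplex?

Primer base counts: A=6, T=5, G=3, C=2 → A+T=11, G+C=5
Perfect-match Tm = 2(11) + 4(5) = 22 + 20 = 42°C
Mismatches (positions where the bases are not complementary): 2 (at positions 3, 9)
Effective Tm = 42 − 2×5 = 42 − 10 = 32°C

32°C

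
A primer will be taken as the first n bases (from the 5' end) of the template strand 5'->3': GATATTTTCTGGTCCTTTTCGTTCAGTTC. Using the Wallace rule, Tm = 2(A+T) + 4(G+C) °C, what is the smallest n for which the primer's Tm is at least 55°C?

First 20 bases: GATATTTTCTGGTCCTTTTC → Tm = 54°C (< 55°C)
First 21 bases: GATATTTTCTGGTCCTTTTCG → Tm = 58°C (≥ 55°C)
Since every base adds ≥2°C, Tm only increases with n, so the threshold is first crossed at n = 21.

n = 21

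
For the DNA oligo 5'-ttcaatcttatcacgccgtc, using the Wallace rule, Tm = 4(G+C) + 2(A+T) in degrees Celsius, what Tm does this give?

58°C

Base counts: G=2, A=4, C=7, T=7
So N_AT = 11 and N_GC = 9.
Tm = 2×11 + 4×9 = 58°C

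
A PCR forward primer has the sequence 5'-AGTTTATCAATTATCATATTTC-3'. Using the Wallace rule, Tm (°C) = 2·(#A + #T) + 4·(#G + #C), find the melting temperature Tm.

52°C

Counting bases: A=7, C=3, G=1, T=11
AT pairs contribute 18, GC pairs contribute 4.
Tm = 2(18) + 4(4) = 36 + 16 = 52°C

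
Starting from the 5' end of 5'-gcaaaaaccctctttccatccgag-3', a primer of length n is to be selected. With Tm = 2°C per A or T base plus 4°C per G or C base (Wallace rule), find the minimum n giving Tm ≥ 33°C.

n = 12

First 11 bases: GCAAAAACCCT → Tm = 32°C (< 33°C)
First 12 bases: GCAAAAACCCTC → Tm = 36°C (≥ 33°C)
Each additional base adds 2°C (A/T) or 4°C (G/C), so Tm is non-decreasing in n; n = 12 is the first length to reach 33°C.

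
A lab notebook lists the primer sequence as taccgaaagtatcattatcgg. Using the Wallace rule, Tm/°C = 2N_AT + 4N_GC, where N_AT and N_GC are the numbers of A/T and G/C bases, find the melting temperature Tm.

58°C

Counting bases: G=4, A=7, C=4, T=6
AT pairs contribute 13, GC pairs contribute 8.
Tm = 4·8 + 2·13 = 32 + 26 = 58°C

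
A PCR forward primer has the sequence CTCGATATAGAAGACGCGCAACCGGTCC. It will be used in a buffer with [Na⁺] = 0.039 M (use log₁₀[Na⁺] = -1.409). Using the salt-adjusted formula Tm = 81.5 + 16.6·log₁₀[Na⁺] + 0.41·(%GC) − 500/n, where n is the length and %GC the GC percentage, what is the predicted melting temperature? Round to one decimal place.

63.7°C

Length n = 28. Scanning the sequence gives G=7, C=9, T=4, A=8.
G+C = 16, so %GC = 16/28 × 100 = 57.143%
Salt term: 16.6 × (-1.409) = -23.389
GC term: 0.41 × 57.143 = 23.429; length term: −500/28 = −17.857
Tm = 81.5 + (-23.389) + 23.429 − 17.857 = 63.683 → 63.7°C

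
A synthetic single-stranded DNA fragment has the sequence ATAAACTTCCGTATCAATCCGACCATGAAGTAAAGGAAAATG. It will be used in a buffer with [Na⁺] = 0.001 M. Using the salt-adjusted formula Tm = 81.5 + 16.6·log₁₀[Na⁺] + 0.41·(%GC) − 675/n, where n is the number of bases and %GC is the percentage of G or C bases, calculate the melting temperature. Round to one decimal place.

Length n = 42. Base counts: C=8, T=9, G=7, A=18
G+C = 15, so %GC = 15/42 × 100 = 35.714%
Salt term: 16.6 × (-3) = -49.8
GC term: 0.41 × 35.714 = 14.643; length term: −675/42 = −16.071
Tm = 81.5 + (-49.8) + 14.643 − 16.071 = 30.272 → 30.3°C

30.3°C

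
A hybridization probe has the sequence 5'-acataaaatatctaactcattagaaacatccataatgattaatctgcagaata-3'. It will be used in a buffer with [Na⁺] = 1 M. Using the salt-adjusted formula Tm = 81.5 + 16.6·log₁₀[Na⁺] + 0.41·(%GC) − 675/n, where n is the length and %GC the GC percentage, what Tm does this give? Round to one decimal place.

Length n = 53. Scanning the sequence gives T=15, C=9, A=25, G=4.
G+C = 13, so %GC = 13/53 × 100 = 24.528%
Salt term: 16.6 × (0) = 0
GC term: 0.41 × 24.528 = 10.056; length term: −675/53 = −12.736
Tm = 81.5 + (0) + 10.056 − 12.736 = 78.82 → 78.8°C

78.8°C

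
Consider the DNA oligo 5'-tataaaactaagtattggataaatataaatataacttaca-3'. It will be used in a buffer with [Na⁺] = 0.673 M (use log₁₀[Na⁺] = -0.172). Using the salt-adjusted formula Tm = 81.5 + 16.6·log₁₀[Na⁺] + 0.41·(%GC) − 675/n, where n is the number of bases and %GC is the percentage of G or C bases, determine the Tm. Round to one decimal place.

Length n = 40. Counting bases: G=3, A=21, C=3, T=13
G+C = 6, so %GC = 6/40 × 100 = 15%
Salt term: 16.6 × (-0.172) = -2.855
GC term: 0.41 × 15 = 6.15; length term: −675/40 = −16.875
Tm = 81.5 + (-2.855) + 6.15 − 16.875 = 67.92 → 67.9°C

67.9°C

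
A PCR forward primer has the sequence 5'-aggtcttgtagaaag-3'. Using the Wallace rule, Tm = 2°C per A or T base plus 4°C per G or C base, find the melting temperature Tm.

Scanning the sequence gives C=1, G=5, T=4, A=5.
So N_AT = 9 and N_GC = 6.
Tm = 2(9) + 4(6) = 18 + 24 = 42°C

42°C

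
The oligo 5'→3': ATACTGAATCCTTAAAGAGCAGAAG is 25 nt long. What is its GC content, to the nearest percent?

Scanning the sequence gives T=5, G=5, A=11, C=4.
G+C = 5 + 4 = 9 out of 25 bases
%GC = 9/25 × 100 = 36% ≈ 36%

36%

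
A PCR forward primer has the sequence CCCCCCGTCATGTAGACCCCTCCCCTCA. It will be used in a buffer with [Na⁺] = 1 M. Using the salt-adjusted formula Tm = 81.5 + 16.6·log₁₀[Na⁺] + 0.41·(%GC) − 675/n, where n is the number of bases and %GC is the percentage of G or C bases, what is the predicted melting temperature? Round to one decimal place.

85.2°C

Length n = 28. G=3, A=4, C=16, T=5
G+C = 19, so %GC = 19/28 × 100 = 67.857%
Salt term: 16.6 × (0) = 0
GC term: 0.41 × 67.857 = 27.821; length term: −675/28 = −24.107
Tm = 81.5 + (0) + 27.821 − 24.107 = 85.214 → 85.2°C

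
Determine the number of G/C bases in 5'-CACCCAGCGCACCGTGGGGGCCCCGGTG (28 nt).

23

Base counts: T=2, G=11, C=12, A=3
G+C = 11 + 12 = 23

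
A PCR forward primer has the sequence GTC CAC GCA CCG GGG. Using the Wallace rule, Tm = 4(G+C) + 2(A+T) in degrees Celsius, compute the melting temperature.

A=2, C=6, T=1, G=6
A+T = 3, G+C = 12
Tm = 4·12 + 2·3 = 48 + 6 = 54°C

54°C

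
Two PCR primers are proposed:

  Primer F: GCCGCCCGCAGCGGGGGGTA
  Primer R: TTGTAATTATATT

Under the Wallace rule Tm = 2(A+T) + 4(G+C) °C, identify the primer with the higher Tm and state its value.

Primer F: A+T=3, G+C=17 → Tm = 2(3)+4(17) = 74°C
Primer R: A+T=12, G+C=1 → Tm = 2(12)+4(1) = 28°C
74°C vs 28°C → primer F is higher.

Primer F, 74°C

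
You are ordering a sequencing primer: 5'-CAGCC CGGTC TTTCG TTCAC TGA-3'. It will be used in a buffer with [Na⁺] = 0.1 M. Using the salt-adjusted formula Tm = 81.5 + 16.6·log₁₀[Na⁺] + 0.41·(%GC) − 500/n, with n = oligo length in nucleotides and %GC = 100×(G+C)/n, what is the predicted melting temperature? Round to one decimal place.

Length n = 23. Counting bases: A=3, T=7, C=8, G=5
G+C = 13, so %GC = 13/23 × 100 = 56.522%
Salt term: 16.6 × (-1) = -16.6
GC term: 0.41 × 56.522 = 23.174; length term: −500/23 = −21.739
Tm = 81.5 + (-16.6) + 23.174 − 21.739 = 66.335 → 66.3°C

66.3°C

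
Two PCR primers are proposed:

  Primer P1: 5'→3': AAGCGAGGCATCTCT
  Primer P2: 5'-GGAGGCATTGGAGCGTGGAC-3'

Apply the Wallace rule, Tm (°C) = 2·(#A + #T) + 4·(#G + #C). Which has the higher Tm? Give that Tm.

Primer P1: A+T=7, G+C=8 → Tm = 2(7)+4(8) = 46°C
Primer P2: A+T=7, G+C=13 → Tm = 2(7)+4(13) = 66°C
46°C vs 66°C → primer P2 is higher.

Primer P2, 66°C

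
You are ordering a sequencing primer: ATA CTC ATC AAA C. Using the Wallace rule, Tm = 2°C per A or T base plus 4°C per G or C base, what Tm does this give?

34°C

Counting bases: A=6, T=3, G=0, C=4
So N_AT = 9 and N_GC = 4.
Tm = 4·4 + 2·9 = 16 + 18 = 34°C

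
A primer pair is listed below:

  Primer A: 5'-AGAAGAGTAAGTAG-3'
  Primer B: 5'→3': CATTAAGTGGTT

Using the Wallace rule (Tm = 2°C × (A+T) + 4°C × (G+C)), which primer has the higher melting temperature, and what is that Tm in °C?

Primer A, 38°C

Primer A: A+T=9, G+C=5 → Tm = 2(9)+4(5) = 38°C
Primer B: A+T=8, G+C=4 → Tm = 2(8)+4(4) = 32°C
38°C vs 32°C → primer A is higher.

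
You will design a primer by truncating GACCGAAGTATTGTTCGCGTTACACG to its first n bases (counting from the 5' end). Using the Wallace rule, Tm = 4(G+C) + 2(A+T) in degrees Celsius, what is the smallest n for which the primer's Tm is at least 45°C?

n = 16

First 15 bases: GACCGAAGTATTGTT → Tm = 42°C (< 45°C)
First 16 bases: GACCGAAGTATTGTTC → Tm = 46°C (≥ 45°C)
Each additional base adds 2°C (A/T) or 4°C (G/C), so Tm is non-decreasing in n; n = 16 is the first length to reach 45°C.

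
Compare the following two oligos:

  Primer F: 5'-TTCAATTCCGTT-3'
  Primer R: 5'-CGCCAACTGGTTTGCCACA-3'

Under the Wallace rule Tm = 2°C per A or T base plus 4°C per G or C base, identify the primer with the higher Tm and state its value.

Primer R, 60°C

Primer F: A+T=8, G+C=4 → Tm = 2(8)+4(4) = 32°C
Primer R: A+T=8, G+C=11 → Tm = 2(8)+4(11) = 60°C
32°C vs 60°C → primer R is higher.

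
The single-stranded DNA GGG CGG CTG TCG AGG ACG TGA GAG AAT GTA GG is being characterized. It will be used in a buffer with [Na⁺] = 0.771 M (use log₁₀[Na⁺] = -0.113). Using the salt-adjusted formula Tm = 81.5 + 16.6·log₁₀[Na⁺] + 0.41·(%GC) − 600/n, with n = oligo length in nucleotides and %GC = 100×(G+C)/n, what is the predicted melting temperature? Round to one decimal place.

Length n = 32. C=4, T=5, A=7, G=16
G+C = 20, so %GC = 20/32 × 100 = 62.5%
Salt term: 16.6 × (-0.113) = -1.876
GC term: 0.41 × 62.5 = 25.625; length term: −600/32 = −18.75
Tm = 81.5 + (-1.876) + 25.625 − 18.75 = 86.499 → 86.5°C

86.5°C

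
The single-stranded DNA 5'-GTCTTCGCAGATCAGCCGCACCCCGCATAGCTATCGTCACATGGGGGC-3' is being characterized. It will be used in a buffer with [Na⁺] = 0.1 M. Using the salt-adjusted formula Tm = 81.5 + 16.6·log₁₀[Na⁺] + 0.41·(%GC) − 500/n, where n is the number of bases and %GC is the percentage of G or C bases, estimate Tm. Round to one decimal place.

Length n = 48. T=9, G=13, A=9, C=17
G+C = 30, so %GC = 30/48 × 100 = 62.5%
Salt term: 16.6 × (-1) = -16.6
GC term: 0.41 × 62.5 = 25.625; length term: −500/48 = −10.417
Tm = 81.5 + (-16.6) + 25.625 − 10.417 = 80.108 → 80.1°C

80.1°C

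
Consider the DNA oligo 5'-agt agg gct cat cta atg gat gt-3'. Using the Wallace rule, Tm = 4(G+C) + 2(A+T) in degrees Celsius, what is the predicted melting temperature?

T=7, A=6, C=3, G=7
AT pairs contribute 13, GC pairs contribute 10.
Tm = 2×13 + 4×10 = 66°C

66°C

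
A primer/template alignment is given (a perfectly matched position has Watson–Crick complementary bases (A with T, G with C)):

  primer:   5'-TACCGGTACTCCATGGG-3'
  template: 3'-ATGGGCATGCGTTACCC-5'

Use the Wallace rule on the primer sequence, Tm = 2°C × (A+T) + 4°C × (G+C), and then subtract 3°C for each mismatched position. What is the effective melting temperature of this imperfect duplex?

Primer base counts: A=3, T=4, G=5, C=5 → A+T=7, G+C=10
Perfect-match Tm = 2(7) + 4(10) = 14 + 40 = 54°C
Mismatches (positions where the bases are not complementary): 3 (at positions 5, 10, 12)
Effective Tm = 54 − 3×3 = 54 − 9 = 45°C

45°C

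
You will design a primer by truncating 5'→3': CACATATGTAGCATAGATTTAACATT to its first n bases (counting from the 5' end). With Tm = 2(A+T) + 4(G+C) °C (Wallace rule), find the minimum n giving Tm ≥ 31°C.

First 11 bases: CACATATGTAG → Tm = 30°C (< 31°C)
First 12 bases: CACATATGTAGC → Tm = 34°C (≥ 31°C)
Since every base adds ≥2°C, Tm only increases with n, so the threshold is first crossed at n = 12.

n = 12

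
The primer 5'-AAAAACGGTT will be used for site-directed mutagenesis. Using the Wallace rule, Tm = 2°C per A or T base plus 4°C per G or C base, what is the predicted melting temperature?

A=5, C=1, G=2, T=2
A+T = 7, G+C = 3
Tm = 2×7 + 4×3 = 26°C

26°C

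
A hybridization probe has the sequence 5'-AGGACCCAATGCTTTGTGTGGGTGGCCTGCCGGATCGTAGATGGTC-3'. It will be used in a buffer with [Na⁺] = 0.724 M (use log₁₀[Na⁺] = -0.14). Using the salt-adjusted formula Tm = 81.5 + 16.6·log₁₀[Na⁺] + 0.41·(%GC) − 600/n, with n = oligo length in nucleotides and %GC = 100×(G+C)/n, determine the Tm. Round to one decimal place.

90.2°C

Length n = 46. Scanning the sequence gives C=10, A=7, G=17, T=12.
G+C = 27, so %GC = 27/46 × 100 = 58.696%
Salt term: 16.6 × (-0.14) = -2.324
GC term: 0.41 × 58.696 = 24.065; length term: −600/46 = −13.043
Tm = 81.5 + (-2.324) + 24.065 − 13.043 = 90.198 → 90.2°C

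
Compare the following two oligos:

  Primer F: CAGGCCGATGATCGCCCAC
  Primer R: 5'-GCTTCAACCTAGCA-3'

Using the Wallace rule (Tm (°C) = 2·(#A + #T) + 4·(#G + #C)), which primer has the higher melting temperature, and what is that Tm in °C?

Primer F: A+T=6, G+C=13 → Tm = 2(6)+4(13) = 64°C
Primer R: A+T=7, G+C=7 → Tm = 2(7)+4(7) = 42°C
64°C vs 42°C → primer F is higher.

Primer F, 64°C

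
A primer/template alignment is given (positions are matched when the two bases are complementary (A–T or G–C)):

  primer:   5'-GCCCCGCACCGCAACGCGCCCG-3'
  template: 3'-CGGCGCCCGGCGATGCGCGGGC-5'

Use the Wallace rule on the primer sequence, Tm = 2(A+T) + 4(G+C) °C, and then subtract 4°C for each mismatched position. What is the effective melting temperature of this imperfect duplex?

Primer base counts: A=3, T=0, G=6, C=13 → A+T=3, G+C=19
Perfect-match Tm = 2(3) + 4(19) = 6 + 76 = 82°C
Mismatches (positions where the bases are not complementary): 4 (at positions 4, 7, 8, 13)
Effective Tm = 82 − 4×4 = 82 − 16 = 66°C

66°C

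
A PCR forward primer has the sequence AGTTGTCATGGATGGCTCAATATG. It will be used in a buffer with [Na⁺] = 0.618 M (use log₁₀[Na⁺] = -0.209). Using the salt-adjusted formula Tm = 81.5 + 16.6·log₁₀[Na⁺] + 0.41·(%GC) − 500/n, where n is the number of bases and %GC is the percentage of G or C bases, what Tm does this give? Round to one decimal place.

Length n = 24. Scanning the sequence gives G=7, A=6, T=8, C=3.
G+C = 10, so %GC = 10/24 × 100 = 41.667%
Salt term: 16.6 × (-0.209) = -3.469
GC term: 0.41 × 41.667 = 17.083; length term: −500/24 = −20.833
Tm = 81.5 + (-3.469) + 17.083 − 20.833 = 74.281 → 74.3°C

74.3°C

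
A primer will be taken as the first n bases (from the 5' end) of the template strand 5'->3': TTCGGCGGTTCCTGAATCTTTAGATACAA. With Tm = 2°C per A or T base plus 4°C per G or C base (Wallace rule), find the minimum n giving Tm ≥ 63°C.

n = 22

First 21 bases: TTCGGCGGTTCCTGAATCTTT → Tm = 62°C (< 63°C)
First 22 bases: TTCGGCGGTTCCTGAATCTTTA → Tm = 64°C (≥ 63°C)
Each additional base adds 2°C (A/T) or 4°C (G/C), so Tm is non-decreasing in n; n = 22 is the first length to reach 63°C.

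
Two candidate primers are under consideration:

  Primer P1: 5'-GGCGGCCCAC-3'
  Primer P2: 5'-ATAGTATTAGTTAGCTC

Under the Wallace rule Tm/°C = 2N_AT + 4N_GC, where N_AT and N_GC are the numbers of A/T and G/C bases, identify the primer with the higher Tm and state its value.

Primer P1: A+T=1, G+C=9 → Tm = 2(1)+4(9) = 38°C
Primer P2: A+T=12, G+C=5 → Tm = 2(12)+4(5) = 44°C
38°C vs 44°C → primer P2 is higher.

Primer P2, 44°C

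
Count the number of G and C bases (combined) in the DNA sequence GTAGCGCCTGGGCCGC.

C=6, A=1, G=7, T=2
G+C = 7 + 6 = 13

13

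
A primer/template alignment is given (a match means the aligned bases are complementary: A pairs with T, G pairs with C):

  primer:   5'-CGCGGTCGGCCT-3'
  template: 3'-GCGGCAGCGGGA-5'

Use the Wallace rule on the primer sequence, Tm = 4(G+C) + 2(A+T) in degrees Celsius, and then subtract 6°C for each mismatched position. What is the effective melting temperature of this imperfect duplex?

Primer base counts: A=0, T=2, G=5, C=5 → A+T=2, G+C=10
Perfect-match Tm = 2(2) + 4(10) = 4 + 40 = 44°C
Mismatches (positions where the bases are not complementary): 2 (at positions 4, 9)
Effective Tm = 44 − 2×6 = 44 − 12 = 32°C

32°C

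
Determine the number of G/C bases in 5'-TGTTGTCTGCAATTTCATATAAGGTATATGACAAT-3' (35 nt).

Scanning the sequence gives C=4, T=14, G=6, A=11.
G+C = 6 + 4 = 10

10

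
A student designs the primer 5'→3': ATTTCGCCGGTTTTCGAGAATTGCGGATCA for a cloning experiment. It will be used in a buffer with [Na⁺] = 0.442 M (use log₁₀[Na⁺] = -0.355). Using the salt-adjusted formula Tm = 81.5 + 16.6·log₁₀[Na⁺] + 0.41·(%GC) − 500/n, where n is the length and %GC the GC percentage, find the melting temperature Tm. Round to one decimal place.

78.1°C

Length n = 30. T=10, C=6, A=6, G=8
G+C = 14, so %GC = 14/30 × 100 = 46.667%
Salt term: 16.6 × (-0.355) = -5.893
GC term: 0.41 × 46.667 = 19.133; length term: −500/30 = −16.667
Tm = 81.5 + (-5.893) + 19.133 − 16.667 = 78.073 → 78.1°C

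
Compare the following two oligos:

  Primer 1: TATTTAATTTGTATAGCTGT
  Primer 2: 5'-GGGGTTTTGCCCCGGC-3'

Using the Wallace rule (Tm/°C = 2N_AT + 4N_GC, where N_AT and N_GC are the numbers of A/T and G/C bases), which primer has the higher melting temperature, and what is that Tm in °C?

Primer 2, 56°C

Primer 1: A+T=16, G+C=4 → Tm = 2(16)+4(4) = 48°C
Primer 2: A+T=4, G+C=12 → Tm = 2(4)+4(12) = 56°C
48°C vs 56°C → primer 2 is higher.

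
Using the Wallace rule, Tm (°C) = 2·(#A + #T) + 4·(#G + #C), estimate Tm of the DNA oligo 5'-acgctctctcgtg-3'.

42°C

T=4, G=3, A=1, C=5
AT pairs contribute 5, GC pairs contribute 8.
Tm = 2×5 + 4×8 = 42°C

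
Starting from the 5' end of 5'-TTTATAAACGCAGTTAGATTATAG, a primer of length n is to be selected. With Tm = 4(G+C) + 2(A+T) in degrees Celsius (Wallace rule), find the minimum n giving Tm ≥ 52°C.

First 20 bases: TTTATAAACGCAGTTAGATT → Tm = 50°C (< 52°C)
First 21 bases: TTTATAAACGCAGTTAGATTA → Tm = 52°C (≥ 52°C)
Each additional base adds 2°C (A/T) or 4°C (G/C), so Tm is non-decreasing in n; n = 21 is the first length to reach 52°C.

n = 21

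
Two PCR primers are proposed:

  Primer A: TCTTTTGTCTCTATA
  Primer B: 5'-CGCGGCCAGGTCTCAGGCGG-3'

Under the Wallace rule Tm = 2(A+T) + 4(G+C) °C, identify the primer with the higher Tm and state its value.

Primer B, 72°C

Primer A: A+T=11, G+C=4 → Tm = 2(11)+4(4) = 38°C
Primer B: A+T=4, G+C=16 → Tm = 2(4)+4(16) = 72°C
38°C vs 72°C → primer B is higher.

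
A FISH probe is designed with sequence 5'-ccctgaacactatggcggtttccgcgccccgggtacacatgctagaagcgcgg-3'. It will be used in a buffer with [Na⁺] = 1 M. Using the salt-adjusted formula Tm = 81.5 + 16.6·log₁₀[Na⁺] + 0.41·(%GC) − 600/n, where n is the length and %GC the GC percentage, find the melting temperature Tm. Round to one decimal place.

96.5°C

Length n = 53. Scanning the sequence gives G=16, T=9, A=10, C=18.
G+C = 34, so %GC = 34/53 × 100 = 64.151%
Salt term: 16.6 × (0) = 0
GC term: 0.41 × 64.151 = 26.302; length term: −600/53 = −11.321
Tm = 81.5 + (0) + 26.302 − 11.321 = 96.481 → 96.5°C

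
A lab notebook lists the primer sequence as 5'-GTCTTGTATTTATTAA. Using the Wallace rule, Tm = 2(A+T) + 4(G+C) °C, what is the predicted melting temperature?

Base counts: T=9, C=1, A=4, G=2
AT pairs contribute 13, GC pairs contribute 3.
Tm = 2(13) + 4(3) = 26 + 12 = 38°C

38°C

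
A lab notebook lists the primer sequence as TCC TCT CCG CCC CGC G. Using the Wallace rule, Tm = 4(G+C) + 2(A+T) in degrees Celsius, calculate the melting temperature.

58°C

Base counts: T=3, C=10, G=3, A=0
AT pairs contribute 3, GC pairs contribute 13.
Tm = 2(3) + 4(13) = 6 + 52 = 58°C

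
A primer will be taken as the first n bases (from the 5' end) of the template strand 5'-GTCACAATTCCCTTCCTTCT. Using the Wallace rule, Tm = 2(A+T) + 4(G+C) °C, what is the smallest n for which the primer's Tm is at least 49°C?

First 16 bases: GTCACAATTCCCTTCC → Tm = 48°C (< 49°C)
First 17 bases: GTCACAATTCCCTTCCT → Tm = 50°C (≥ 49°C)
Since every base adds ≥2°C, Tm only increases with n, so the threshold is first crossed at n = 17.

n = 17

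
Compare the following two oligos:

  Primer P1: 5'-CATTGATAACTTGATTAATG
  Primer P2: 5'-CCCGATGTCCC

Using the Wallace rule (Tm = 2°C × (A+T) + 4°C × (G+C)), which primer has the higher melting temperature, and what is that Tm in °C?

Primer P1, 50°C

Primer P1: A+T=15, G+C=5 → Tm = 2(15)+4(5) = 50°C
Primer P2: A+T=3, G+C=8 → Tm = 2(3)+4(8) = 38°C
50°C vs 38°C → primer P1 is higher.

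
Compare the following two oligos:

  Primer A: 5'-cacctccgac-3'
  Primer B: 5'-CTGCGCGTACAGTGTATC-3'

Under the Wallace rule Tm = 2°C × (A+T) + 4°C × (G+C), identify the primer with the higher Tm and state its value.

Primer A: A+T=3, G+C=7 → Tm = 2(3)+4(7) = 34°C
Primer B: A+T=8, G+C=10 → Tm = 2(8)+4(10) = 56°C
34°C vs 56°C → primer B is higher.

Primer B, 56°C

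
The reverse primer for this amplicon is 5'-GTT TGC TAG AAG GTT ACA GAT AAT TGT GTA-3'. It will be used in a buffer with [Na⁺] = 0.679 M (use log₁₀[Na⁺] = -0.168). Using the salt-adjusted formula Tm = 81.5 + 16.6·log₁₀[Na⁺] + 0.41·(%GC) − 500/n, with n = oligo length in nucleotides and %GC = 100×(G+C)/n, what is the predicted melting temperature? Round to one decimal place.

75.7°C

Length n = 30. Counting bases: C=2, A=9, G=8, T=11
G+C = 10, so %GC = 10/30 × 100 = 33.333%
Salt term: 16.6 × (-0.168) = -2.789
GC term: 0.41 × 33.333 = 13.667; length term: −500/30 = −16.667
Tm = 81.5 + (-2.789) + 13.667 − 16.667 = 75.711 → 75.7°C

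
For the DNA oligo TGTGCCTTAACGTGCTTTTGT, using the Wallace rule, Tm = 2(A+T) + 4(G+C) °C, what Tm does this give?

Base counts: C=4, T=10, A=2, G=5
So N_AT = 12 and N_GC = 9.
Tm = 2(12) + 4(9) = 24 + 36 = 60°C

60°C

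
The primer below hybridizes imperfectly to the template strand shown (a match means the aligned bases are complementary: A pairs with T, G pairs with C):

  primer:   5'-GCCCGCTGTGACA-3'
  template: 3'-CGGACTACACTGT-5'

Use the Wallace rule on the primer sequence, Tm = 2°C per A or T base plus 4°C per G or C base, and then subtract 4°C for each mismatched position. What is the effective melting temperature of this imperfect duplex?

36°C

Primer base counts: A=2, T=2, G=4, C=5 → A+T=4, G+C=9
Perfect-match Tm = 2(4) + 4(9) = 8 + 36 = 44°C
Mismatches (positions where the bases are not complementary): 2 (at positions 4, 6)
Effective Tm = 44 − 2×4 = 44 − 8 = 36°C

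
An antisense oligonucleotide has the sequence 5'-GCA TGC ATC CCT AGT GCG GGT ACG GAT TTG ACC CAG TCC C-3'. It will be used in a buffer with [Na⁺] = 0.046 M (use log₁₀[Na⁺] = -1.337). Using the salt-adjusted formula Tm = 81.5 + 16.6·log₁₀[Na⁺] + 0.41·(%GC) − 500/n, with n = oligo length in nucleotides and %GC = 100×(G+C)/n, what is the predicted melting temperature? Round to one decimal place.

71.4°C

Length n = 40. Scanning the sequence gives C=13, G=11, T=9, A=7.
G+C = 24, so %GC = 24/40 × 100 = 60%
Salt term: 16.6 × (-1.337) = -22.194
GC term: 0.41 × 60 = 24.6; length term: −500/40 = −12.5
Tm = 81.5 + (-22.194) + 24.6 − 12.5 = 71.406 → 71.4°C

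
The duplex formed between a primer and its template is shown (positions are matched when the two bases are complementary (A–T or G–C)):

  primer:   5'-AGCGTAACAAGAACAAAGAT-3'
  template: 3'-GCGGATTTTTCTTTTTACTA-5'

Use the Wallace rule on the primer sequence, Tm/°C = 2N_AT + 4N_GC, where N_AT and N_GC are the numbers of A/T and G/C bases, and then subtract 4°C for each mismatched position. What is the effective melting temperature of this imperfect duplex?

34°C

Primer base counts: A=11, T=2, G=4, C=3 → A+T=13, G+C=7
Perfect-match Tm = 2(13) + 4(7) = 26 + 28 = 54°C
Mismatches (positions where the bases are not complementary): 5 (at positions 1, 4, 8, 14, 17)
Effective Tm = 54 − 5×4 = 54 − 20 = 34°C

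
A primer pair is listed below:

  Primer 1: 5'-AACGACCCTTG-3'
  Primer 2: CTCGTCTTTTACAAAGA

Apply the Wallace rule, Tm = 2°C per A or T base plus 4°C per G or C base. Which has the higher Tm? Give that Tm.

Primer 1: A+T=5, G+C=6 → Tm = 2(5)+4(6) = 34°C
Primer 2: A+T=11, G+C=6 → Tm = 2(11)+4(6) = 46°C
34°C vs 46°C → primer 2 is higher.

Primer 2, 46°C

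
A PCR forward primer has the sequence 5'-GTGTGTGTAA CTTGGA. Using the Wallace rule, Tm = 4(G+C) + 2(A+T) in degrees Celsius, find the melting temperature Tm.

A=3, C=1, G=6, T=6
So N_AT = 9 and N_GC = 7.
Tm = 4·7 + 2·9 = 28 + 18 = 46°C

46°C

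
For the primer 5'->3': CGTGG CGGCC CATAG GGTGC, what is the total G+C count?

A=2, T=3, C=6, G=9
G+C = 9 + 6 = 15

15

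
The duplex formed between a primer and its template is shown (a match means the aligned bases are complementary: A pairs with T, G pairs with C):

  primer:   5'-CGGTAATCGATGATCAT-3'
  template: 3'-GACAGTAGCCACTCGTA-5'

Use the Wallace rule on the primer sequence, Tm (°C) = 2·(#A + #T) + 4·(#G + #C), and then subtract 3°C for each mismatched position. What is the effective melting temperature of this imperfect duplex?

36°C

Primer base counts: A=5, T=5, G=4, C=3 → A+T=10, G+C=7
Perfect-match Tm = 2(10) + 4(7) = 20 + 28 = 48°C
Mismatches (positions where the bases are not complementary): 4 (at positions 2, 5, 10, 14)
Effective Tm = 48 − 4×3 = 48 − 12 = 36°C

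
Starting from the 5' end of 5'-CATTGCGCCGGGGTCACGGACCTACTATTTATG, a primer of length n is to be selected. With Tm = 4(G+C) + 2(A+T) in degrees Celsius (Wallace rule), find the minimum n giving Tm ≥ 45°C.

n = 13

First 12 bases: CATTGCGCCGGG → Tm = 42°C (< 45°C)
First 13 bases: CATTGCGCCGGGG → Tm = 46°C (≥ 45°C)
Since every base adds ≥2°C, Tm only increases with n, so the threshold is first crossed at n = 13.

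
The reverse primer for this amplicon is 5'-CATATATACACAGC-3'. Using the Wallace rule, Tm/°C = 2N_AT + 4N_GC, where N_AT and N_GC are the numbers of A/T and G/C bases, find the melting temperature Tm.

38°C

Base counts: A=6, C=4, T=3, G=1
A+T = 9, G+C = 5
Tm = 2(9) + 4(5) = 18 + 20 = 38°C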